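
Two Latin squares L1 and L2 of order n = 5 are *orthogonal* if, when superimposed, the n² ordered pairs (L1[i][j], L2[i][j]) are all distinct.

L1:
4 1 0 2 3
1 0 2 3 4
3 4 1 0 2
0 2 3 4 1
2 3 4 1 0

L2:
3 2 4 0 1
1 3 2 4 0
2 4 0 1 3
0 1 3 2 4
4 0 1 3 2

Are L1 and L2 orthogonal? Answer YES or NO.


Form the n² = 25 superimposed pairs (L1[i][j], L2[i][j]), row by row (rows and columns indexed from 0):
row 0: (4,3) (1,2) (0,4) (2,0) (3,1)
row 1: (1,1) (0,3) (2,2) (3,4) (4,0)
row 2: (3,2) (4,4) (1,0) (0,1) (2,3)
row 3: (0,0) (2,1) (3,3) (4,2) (1,4)
row 4: (2,4) (3,0) (4,1) (1,3) (0,2)
Orthogonality requires all 25 pairs distinct.
Check by first coordinate: for each symbol s of L1, list the L2 entries in the n cells where L1 = s; they must all differ.
  L1 = 0: L2 entries (in reading order) 4, 3, 1, 0, 2 — all 5 distinct ✓
  L1 = 1: L2 entries (in reading order) 2, 1, 0, 4, 3 — all 5 distinct ✓
  L1 = 2: L2 entries (in reading order) 0, 2, 3, 1, 4 — all 5 distinct ✓
  L1 = 3: L2 entries (in reading order) 1, 4, 2, 3, 0 — all 5 distinct ✓
  L1 = 4: L2 entries (in reading order) 3, 0, 4, 2, 1 — all 5 distinct ✓
Every symbol of L1 meets every symbol of L2 exactly once, so all 25 pairs are distinct (25 of 25).
Conclusion: YES.

YES


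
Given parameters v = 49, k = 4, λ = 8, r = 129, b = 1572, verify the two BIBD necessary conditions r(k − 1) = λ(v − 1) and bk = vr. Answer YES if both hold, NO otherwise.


Condition (i): r(k − 1) = 129·3 = 387; λ(v − 1) = 8·48 = 384. Match? NO.
Condition (ii): bk = 1572·4 = 6288; vr = 49·129 = 6321. Match? NO.
Both conditions hold? NO.

NO


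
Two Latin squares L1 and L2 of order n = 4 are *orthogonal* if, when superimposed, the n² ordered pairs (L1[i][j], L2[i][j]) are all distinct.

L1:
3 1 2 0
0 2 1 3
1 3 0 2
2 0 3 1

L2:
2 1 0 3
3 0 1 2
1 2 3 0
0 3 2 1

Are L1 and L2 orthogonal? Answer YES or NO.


Form the n² = 16 superimposed pairs (L1[i][j], L2[i][j]), row by row (rows and columns indexed from 0):
row 0: (3,2) (1,1) (2,0) (0,3)
row 1: (0,3) (2,0) (1,1) (3,2)
row 2: (1,1) (3,2) (0,3) (2,0)
row 3: (2,0) (0,3) (3,2) (1,1)
Orthogonality requires all 16 pairs distinct.
But the pair (0,3) repeats: cell (0,3) has L1 = 0, L2 = 3, and cell (1,0) has L1 = 0, L2 = 3.
A repeated pair means some other pair never occurs (only 4 distinct pairs out of 16), so the squares are not orthogonal.
Conclusion: NO.

NO


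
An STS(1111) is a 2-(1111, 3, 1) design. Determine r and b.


An STS(v) is a 2-(v, 3, 1) BIBD: block size k = 3, λ = 1.
Replication: r(k − 1) = λ(v − 1) ⇒ r·2 = 1111 − 1 = 1110 ⇒ r = 555.
Block count: bk = vr ⇒ b·3 = 1111·555 = 616605 ⇒ b = 205535.

r = 555, b = 205535.


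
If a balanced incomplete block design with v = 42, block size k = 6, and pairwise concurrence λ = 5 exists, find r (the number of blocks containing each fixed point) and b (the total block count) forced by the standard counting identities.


Any 2-(v, k, λ) BIBD satisfies two necessary conditions:
  (i)  Each point sits in r blocks, and counting incidences through any fixed point gives r(k − 1) = λ(v − 1), so r = λ(v − 1)/(k − 1).
  (ii) Total incidences bk = vr, so b = vr/k.
Step 1: r = λ(v − 1)/(k − 1) = 5·(42 − 1)/(6 − 1) = 5·41/5 = 205/5 = 41.
Step 2: b = vr/k = 42·41/6 = 1722/6 = 287.
Check integrality: r = 41 ∈ Z ✓, b = 287 ∈ Z ✓.
(These identities are necessary conditions: they determine r and b for any design with these parameters, but do not by themselves prove that one exists.)

r = 41, b = 287.


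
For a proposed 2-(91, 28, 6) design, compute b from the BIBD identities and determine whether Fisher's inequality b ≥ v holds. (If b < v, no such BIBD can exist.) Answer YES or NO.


b = λv(v − 1)/(k(k − 1)) = 6·91·90/(28·27) = 49140/756 = 65.
Compare with v = 91: b < v, so Fisher's inequality fails.

NO


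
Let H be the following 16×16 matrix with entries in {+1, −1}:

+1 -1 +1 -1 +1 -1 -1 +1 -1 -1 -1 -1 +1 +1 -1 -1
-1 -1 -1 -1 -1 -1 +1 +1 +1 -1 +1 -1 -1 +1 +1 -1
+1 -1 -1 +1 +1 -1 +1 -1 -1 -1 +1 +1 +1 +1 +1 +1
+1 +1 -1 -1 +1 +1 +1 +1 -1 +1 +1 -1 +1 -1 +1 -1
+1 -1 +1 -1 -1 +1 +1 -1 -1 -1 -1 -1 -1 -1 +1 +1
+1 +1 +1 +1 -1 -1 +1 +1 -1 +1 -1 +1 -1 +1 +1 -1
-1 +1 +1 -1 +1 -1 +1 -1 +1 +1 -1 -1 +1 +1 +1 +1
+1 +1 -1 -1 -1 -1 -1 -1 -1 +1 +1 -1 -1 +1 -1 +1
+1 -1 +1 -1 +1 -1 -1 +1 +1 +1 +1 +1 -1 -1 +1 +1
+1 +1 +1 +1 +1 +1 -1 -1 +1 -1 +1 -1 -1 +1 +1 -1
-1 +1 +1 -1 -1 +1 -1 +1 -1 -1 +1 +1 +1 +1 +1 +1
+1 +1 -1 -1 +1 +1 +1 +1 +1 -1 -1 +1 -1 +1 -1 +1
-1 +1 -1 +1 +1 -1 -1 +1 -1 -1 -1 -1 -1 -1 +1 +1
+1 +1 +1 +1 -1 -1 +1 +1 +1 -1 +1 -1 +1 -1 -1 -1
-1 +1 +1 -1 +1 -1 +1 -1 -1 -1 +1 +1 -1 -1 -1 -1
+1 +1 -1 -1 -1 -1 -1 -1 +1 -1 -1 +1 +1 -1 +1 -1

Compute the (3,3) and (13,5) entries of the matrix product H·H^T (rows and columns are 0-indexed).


Row 3 of H: [1, 1, -1, -1, 1, 1, 1, 1, -1, 1, 1, -1, 1, -1, 1, -1].
Row 5 of H: [1, 1, 1, 1, -1, -1, 1, 1, -1, 1, -1, 1, -1, 1, 1, -1].
Row 13 of H: [1, 1, 1, 1, -1, -1, 1, 1, 1, -1, 1, -1, 1, -1, -1, -1].
(H·H^T)[3][3] = Σ_j H[3][j]·H[3][j] = (1)² + (1)² + (-1)² + (-1)² + (1)² + (1)² + (1)² + (1)² + (-1)² + (1)² + (1)² + (-1)² + (1)² + (-1)² + (1)² + (-1)² = 1 + 1 + 1 + 1 + 1 + 1 + 1 + 1 + 1 + 1 + 1 + 1 + 1 + 1 + 1 + 1 = 16.
(H·H^T)[13][5] = Σ_j H[13][j]·H[5][j] = (1)·(1) + (1)·(1) + (1)·(1) + (1)·(1) + (-1)·(-1) + (-1)·(-1) + (1)·(1) + (1)·(1) + (1)·(-1) + (-1)·(1) + (1)·(-1) + (-1)·(1) + (1)·(-1) + (-1)·(1) + (-1)·(1) + (-1)·(-1) = 1 + 1 + 1 + 1 + 1 + 1 + 1 + 1 + -1 + -1 + -1 + -1 + -1 + -1 + -1 + 1 = 2.
Rows 13 and 5 are not orthogonal (dot product = 2 ≠ 0), so H is not a Hadamard matrix.

(3,3) entry = 16; (13,5) entry = 2.


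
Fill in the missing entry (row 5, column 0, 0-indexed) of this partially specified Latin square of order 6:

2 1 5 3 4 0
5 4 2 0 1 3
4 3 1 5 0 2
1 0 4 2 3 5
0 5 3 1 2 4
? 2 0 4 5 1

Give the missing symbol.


Row 5 contains symbols [0, 1, 2, 4, 5] — missing [3].
Column 0 contains symbols [0, 1, 2, 4, 5] — missing [3].
The missing symbol must appear in both missing sets; intersection = [3].
Therefore the hidden value is 3.

Missing value = 3.


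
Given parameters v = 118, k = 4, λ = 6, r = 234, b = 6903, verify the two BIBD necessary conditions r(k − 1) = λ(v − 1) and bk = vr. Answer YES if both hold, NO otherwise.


Condition (i): r(k − 1) = 234·3 = 702; λ(v − 1) = 6·117 = 702. Match? YES.
Condition (ii): bk = 6903·4 = 27612; vr = 118·234 = 27612. Match? YES.
Both conditions hold? YES.

YES


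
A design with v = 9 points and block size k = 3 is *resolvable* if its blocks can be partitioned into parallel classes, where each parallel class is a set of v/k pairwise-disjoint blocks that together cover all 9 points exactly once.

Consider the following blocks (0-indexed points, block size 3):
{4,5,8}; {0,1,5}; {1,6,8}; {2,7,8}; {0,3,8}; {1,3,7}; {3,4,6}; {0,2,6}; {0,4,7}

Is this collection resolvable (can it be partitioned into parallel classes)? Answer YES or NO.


v = 9, block size k = 3, number of blocks = 9.
For resolvability, blocks must partition into parallel classes of size v/k = 3.
Total blocks must therefore be a multiple of 3: 9 = 3·3 + 0 ⇒ divisible ✓.
Consider block {1,6,8}. The only other block(s) in the collection disjoint from it are {0,4,7} — just 1 block(s). Any parallel class containing {1,6,8} would need 2 other blocks each disjoint from it, so no parallel class of size 3 can contain {1,6,8}.
Since every block must belong to some parallel class in a resolution, the collection cannot be partitioned into parallel classes.
Resolvable? NO.

NO


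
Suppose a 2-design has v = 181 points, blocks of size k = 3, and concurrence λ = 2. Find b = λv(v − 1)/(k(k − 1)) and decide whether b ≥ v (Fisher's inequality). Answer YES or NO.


r = λ(v − 1)/(k − 1) = 2·180/2 = 180.
b = vr/k = 181·180/3 = 10860.
Fisher's inequality: b ≥ v ⇔ 10860 ≥ 181? YES.

YES


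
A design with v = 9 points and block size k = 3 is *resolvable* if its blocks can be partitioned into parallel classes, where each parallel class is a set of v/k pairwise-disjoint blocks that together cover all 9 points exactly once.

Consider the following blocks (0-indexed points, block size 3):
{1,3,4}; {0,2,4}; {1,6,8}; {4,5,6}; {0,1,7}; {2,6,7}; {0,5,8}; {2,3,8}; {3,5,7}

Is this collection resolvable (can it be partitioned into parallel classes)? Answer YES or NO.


v = 9, block size k = 3, number of blocks = 9.
For resolvability, blocks must partition into parallel classes of size v/k = 3.
Total blocks must therefore be a multiple of 3: 9 = 3·3 + 0 ⇒ divisible ✓.
Greedy packing gives 3 candidate class(es). Each should be a full parallel class (size 3, covers all 9 points).
  Class 1 (3 blocks): {1,3,4}; {2,6,7}; {0,5,8}. Points covered: [0, 1, 2, 3, 4, 5, 6, 7, 8].
  Class 2 (3 blocks): {0,2,4}; {1,6,8}; {3,5,7}. Points covered: [0, 1, 2, 3, 4, 5, 6, 7, 8].
  Class 3 (3 blocks): {4,5,6}; {0,1,7}; {2,3,8}. Points covered: [0, 1, 2, 3, 4, 5, 6, 7, 8].
All classes full (size 3)? YES. All classes cover every point? YES.
Resolvable? YES.

YES


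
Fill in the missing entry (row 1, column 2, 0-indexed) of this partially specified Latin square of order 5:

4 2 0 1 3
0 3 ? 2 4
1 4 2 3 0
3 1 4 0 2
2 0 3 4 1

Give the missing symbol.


Row 1 contains symbols [0, 2, 3, 4] — missing [1].
Column 2 contains symbols [0, 2, 3, 4] — missing [1].
The missing symbol must appear in both missing sets; intersection = [1].
Therefore the hidden value is 1.

Missing value = 1.


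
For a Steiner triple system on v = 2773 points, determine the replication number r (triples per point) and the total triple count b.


An STS(v) is a 2-(v, 3, 1) BIBD: block size k = 3, λ = 1.
Replication: r(k − 1) = λ(v − 1) ⇒ r·2 = 2773 − 1 = 2772 ⇒ r = 1386.
Block count: b = v(v − 1)/6 = 2773·2772/6 = 7686756/6 = 1281126.
(Check via bk = vr: 1281126·3 = 3843378 = 2773·1386 = 3843378 ✓.)

r = 1386, b = 1281126.


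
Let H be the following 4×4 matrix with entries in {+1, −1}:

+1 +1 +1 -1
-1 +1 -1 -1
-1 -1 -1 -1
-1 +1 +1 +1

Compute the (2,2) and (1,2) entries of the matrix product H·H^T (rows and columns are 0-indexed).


Row 1 of H: [-1, 1, -1, -1].
Row 2 of H: [-1, -1, -1, -1].
(H·H^T)[2][2] = Σ_j H[2][j]·H[2][j] = (-1)² + (-1)² + (-1)² + (-1)² = 1 + 1 + 1 + 1 = 4.
(H·H^T)[1][2] = Σ_j H[1][j]·H[2][j] = (-1)·(-1) + (1)·(-1) + (-1)·(-1) + (-1)·(-1) = 1 + -1 + 1 + 1 = 2.
Rows 1 and 2 are not orthogonal (dot product = 2 ≠ 0), so H is not a Hadamard matrix.

(2,2) entry = 4; (1,2) entry = 2.


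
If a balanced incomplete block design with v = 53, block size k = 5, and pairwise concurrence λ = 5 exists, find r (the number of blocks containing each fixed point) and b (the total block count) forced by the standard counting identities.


Any 2-(v, k, λ) BIBD satisfies two necessary conditions:
  (i)  Each point sits in r blocks, and counting incidences through any fixed point gives r(k − 1) = λ(v − 1), so r = λ(v − 1)/(k − 1).
  (ii) Total incidences bk = vr, so b = vr/k.
Step 1: r = λ(v − 1)/(k − 1) = 5·(53 − 1)/(5 − 1) = 5·52/4 = 260/4 = 65.
Step 2: b = vr/k = 53·65/5 = 3445/5 = 689.
Check integrality: r = 65 ∈ Z ✓, b = 689 ∈ Z ✓.
(These identities are necessary conditions: they determine r and b for any design with these parameters, but do not by themselves prove that one exists.)

r = 65, b = 689.


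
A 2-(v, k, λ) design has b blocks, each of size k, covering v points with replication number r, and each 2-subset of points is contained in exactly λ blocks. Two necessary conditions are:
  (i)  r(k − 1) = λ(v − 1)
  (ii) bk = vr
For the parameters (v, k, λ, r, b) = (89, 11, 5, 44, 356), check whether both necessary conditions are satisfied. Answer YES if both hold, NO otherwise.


Condition (i): r(k − 1) = 44·10 = 440; λ(v − 1) = 5·88 = 440. Match? YES.
Condition (ii): bk = 356·11 = 3916; vr = 89·44 = 3916. Match? YES.
Both conditions hold? YES.

YES


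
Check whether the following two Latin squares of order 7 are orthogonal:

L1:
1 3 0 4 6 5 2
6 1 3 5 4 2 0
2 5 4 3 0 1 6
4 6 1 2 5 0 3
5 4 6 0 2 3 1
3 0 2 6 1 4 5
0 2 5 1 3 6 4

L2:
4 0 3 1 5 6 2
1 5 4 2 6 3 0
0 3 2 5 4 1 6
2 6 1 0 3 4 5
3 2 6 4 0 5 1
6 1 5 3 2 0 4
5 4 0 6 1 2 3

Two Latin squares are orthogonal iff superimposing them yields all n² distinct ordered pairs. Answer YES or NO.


Form the n² = 49 superimposed pairs (L1[i][j], L2[i][j]), row by row (rows and columns indexed from 0):
row 0: (1,4) (3,0) (0,3) (4,1) (6,5) (5,6) (2,2)
row 1: (6,1) (1,5) (3,4) (5,2) (4,6) (2,3) (0,0)
row 2: (2,0) (5,3) (4,2) (3,5) (0,4) (1,1) (6,6)
row 3: (4,2) (6,6) (1,1) (2,0) (5,3) (0,4) (3,5)
row 4: (5,3) (4,2) (6,6) (0,4) (2,0) (3,5) (1,1)
row 5: (3,6) (0,1) (2,5) (6,3) (1,2) (4,0) (5,4)
row 6: (0,5) (2,4) (5,0) (1,6) (3,1) (6,2) (4,3)
Orthogonality requires all 49 pairs distinct.
But the pair (4,2) repeats: cell (2,2) has L1 = 4, L2 = 2, and cell (3,0) has L1 = 4, L2 = 2.
A repeated pair means some other pair never occurs (only 35 distinct pairs out of 49), so the squares are not orthogonal.
Conclusion: NO.

NO


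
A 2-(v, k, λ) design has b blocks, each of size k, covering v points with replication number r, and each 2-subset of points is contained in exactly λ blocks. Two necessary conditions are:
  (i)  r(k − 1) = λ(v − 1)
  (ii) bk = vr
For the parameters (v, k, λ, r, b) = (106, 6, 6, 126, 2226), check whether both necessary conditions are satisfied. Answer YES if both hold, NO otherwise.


Condition (i): r(k − 1) = 126·5 = 630; λ(v − 1) = 6·105 = 630. Match? YES.
Condition (ii): bk = 2226·6 = 13356; vr = 106·126 = 13356. Match? YES.
Both conditions hold? YES.

YES


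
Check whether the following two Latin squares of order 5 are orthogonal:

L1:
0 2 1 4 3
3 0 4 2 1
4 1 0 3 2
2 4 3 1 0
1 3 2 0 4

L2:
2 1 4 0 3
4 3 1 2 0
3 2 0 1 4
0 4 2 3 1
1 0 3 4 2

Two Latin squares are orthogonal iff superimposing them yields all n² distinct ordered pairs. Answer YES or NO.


Form the n² = 25 superimposed pairs (L1[i][j], L2[i][j]), row by row (rows and columns indexed from 0):
row 0: (0,2) (2,1) (1,4) (4,0) (3,3)
row 1: (3,4) (0,3) (4,1) (2,2) (1,0)
row 2: (4,3) (1,2) (0,0) (3,1) (2,4)
row 3: (2,0) (4,4) (3,2) (1,3) (0,1)
row 4: (1,1) (3,0) (2,3) (0,4) (4,2)
Orthogonality requires all 25 pairs distinct.
Check by first coordinate: for each symbol s of L1, list the L2 entries in the n cells where L1 = s; they must all differ.
  L1 = 0: L2 entries (in reading order) 2, 3, 0, 1, 4 — all 5 distinct ✓
  L1 = 1: L2 entries (in reading order) 4, 0, 2, 3, 1 — all 5 distinct ✓
  L1 = 2: L2 entries (in reading order) 1, 2, 4, 0, 3 — all 5 distinct ✓
  L1 = 3: L2 entries (in reading order) 3, 4, 1, 2, 0 — all 5 distinct ✓
  L1 = 4: L2 entries (in reading order) 0, 1, 3, 4, 2 — all 5 distinct ✓
Every symbol of L1 meets every symbol of L2 exactly once, so all 25 pairs are distinct (25 of 25).
Conclusion: YES.

YES


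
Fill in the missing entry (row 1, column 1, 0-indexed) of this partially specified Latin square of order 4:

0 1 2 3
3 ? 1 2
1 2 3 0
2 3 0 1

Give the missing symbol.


Row 1 contains symbols [1, 2, 3] — missing [0].
Column 1 contains symbols [1, 2, 3] — missing [0].
The missing symbol must appear in both missing sets; intersection = [0].
Therefore the hidden value is 0.

Missing value = 0.


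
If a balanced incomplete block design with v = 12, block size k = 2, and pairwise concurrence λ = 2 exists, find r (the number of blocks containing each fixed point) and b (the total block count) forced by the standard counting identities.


Any 2-(v, k, λ) BIBD satisfies two necessary conditions:
  (i)  Each point sits in r blocks, and counting incidences through any fixed point gives r(k − 1) = λ(v − 1), so r = λ(v − 1)/(k − 1).
  (ii) Total incidences bk = vr, so b = vr/k.
Step 1: r = λ(v − 1)/(k − 1) = 2·(12 − 1)/(2 − 1) = 2·11/1 = 22/1 = 22.
Step 2: b = vr/k = 12·22/2 = 264/2 = 132.
Check integrality: r = 22 ∈ Z ✓, b = 132 ∈ Z ✓.
(These identities are necessary conditions: they determine r and b for any design with these parameters, but do not by themselves prove that one exists.)

r = 22, b = 132.


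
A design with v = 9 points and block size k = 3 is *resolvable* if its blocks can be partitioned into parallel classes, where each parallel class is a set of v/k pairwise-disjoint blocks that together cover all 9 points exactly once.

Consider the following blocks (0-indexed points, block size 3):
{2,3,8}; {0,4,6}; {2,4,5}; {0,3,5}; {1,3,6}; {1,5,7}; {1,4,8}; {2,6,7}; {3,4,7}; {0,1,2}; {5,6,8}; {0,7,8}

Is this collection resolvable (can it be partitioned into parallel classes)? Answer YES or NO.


v = 9, block size k = 3, number of blocks = 12.
For resolvability, blocks must partition into parallel classes of size v/k = 3.
Total blocks must therefore be a multiple of 3: 12 = 3·4 + 0 ⇒ divisible ✓.
Greedy packing gives 4 candidate class(es). Each should be a full parallel class (size 3, covers all 9 points).
  Class 1 (3 blocks): {2,3,8}; {0,4,6}; {1,5,7}. Points covered: [0, 1, 2, 3, 4, 5, 6, 7, 8].
  Class 2 (3 blocks): {2,4,5}; {1,3,6}; {0,7,8}. Points covered: [0, 1, 2, 3, 4, 5, 6, 7, 8].
  Class 3 (3 blocks): {0,3,5}; {1,4,8}; {2,6,7}. Points covered: [0, 1, 2, 3, 4, 5, 6, 7, 8].
  Class 4 (3 blocks): {3,4,7}; {0,1,2}; {5,6,8}. Points covered: [0, 1, 2, 3, 4, 5, 6, 7, 8].
All classes full (size 3)? YES. All classes cover every point? YES.
Resolvable? YES.

YES


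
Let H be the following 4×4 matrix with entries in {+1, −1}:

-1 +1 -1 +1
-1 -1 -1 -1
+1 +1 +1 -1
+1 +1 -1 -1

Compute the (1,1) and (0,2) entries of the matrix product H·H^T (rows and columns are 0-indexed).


Row 0 of H: [-1, 1, -1, 1].
Row 1 of H: [-1, -1, -1, -1].
Row 2 of H: [1, 1, 1, -1].
(H·H^T)[1][1] = Σ_j H[1][j]·H[1][j] = (-1)² + (-1)² + (-1)² + (-1)² = 1 + 1 + 1 + 1 = 4.
(H·H^T)[0][2] = Σ_j H[0][j]·H[2][j] = (-1)·(1) + (1)·(1) + (-1)·(1) + (1)·(-1) = -1 + 1 + -1 + -1 = -2.
Rows 0 and 2 are not orthogonal (dot product = -2 ≠ 0), so H is not a Hadamard matrix.

(1,1) entry = 4; (0,2) entry = -2.


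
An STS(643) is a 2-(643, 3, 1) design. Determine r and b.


An STS(v) is a 2-(v, 3, 1) BIBD: block size k = 3, λ = 1.
Replication: r(k − 1) = λ(v − 1) ⇒ r·2 = 643 − 1 = 642 ⇒ r = 321.
Block count: bk = vr ⇒ b·3 = 643·321 = 206403 ⇒ b = 68801.
(Check via b = v(v − 1)/6 = 643·642/6 = 412806/6 = 68801.)

r = 321, b = 68801.


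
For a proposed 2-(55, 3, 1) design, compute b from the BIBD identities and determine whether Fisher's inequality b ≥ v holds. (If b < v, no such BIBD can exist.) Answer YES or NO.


r = λ(v − 1)/(k − 1) = 1·54/2 = 27.
b = vr/k = 55·27/3 = 495.
Fisher's inequality: b ≥ v ⇔ 495 ≥ 55? YES.

YES


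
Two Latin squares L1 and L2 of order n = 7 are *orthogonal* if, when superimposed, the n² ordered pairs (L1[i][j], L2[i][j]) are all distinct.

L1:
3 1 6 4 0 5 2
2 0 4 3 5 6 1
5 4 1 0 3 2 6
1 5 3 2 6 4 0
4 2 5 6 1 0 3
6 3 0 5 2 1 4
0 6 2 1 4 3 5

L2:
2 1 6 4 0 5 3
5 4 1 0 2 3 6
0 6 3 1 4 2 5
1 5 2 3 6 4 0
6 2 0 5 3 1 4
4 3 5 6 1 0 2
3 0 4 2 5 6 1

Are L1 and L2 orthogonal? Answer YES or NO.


Form the n² = 49 superimposed pairs (L1[i][j], L2[i][j]), row by row (rows and columns indexed from 0):
row 0: (3,2) (1,1) (6,6) (4,4) (0,0) (5,5) (2,3)
row 1: (2,5) (0,4) (4,1) (3,0) (5,2) (6,3) (1,6)
row 2: (5,0) (4,6) (1,3) (0,1) (3,4) (2,2) (6,5)
row 3: (1,1) (5,5) (3,2) (2,3) (6,6) (4,4) (0,0)
row 4: (4,6) (2,2) (5,0) (6,5) (1,3) (0,1) (3,4)
row 5: (6,4) (3,3) (0,5) (5,6) (2,1) (1,0) (4,2)
row 6: (0,3) (6,0) (2,4) (1,2) (4,5) (3,6) (5,1)
Orthogonality requires all 49 pairs distinct.
But the pair (1,1) repeats: cell (0,1) has L1 = 1, L2 = 1, and cell (3,0) has L1 = 1, L2 = 1.
A repeated pair means some other pair never occurs (only 35 distinct pairs out of 49), so the squares are not orthogonal.
Conclusion: NO.

NO


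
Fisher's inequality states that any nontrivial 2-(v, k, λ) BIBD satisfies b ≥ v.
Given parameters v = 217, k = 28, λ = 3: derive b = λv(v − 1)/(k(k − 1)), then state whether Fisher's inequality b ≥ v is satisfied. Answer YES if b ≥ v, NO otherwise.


b = λv(v − 1)/(k(k − 1)) = 3·217·216/(28·27) = 140616/756 = 186.
Compare with v = 217: b < v, so Fisher's inequality fails.

NO


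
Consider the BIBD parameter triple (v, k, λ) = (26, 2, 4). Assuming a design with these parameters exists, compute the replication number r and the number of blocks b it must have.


Any 2-(v, k, λ) BIBD satisfies two necessary conditions:
  (i)  Each point sits in r blocks, and counting incidences through any fixed point gives r(k − 1) = λ(v − 1), so r = λ(v − 1)/(k − 1).
  (ii) Total incidences bk = vr, so b = vr/k.
Step 1: r = λ(v − 1)/(k − 1) = 4·(26 − 1)/(2 − 1) = 4·25/1 = 100/1 = 100.
Step 2: b = vr/k = 26·100/2 = 2600/2 = 1300.
Check integrality: r = 100 ∈ Z ✓, b = 1300 ∈ Z ✓.
(These identities are necessary conditions: they determine r and b for any design with these parameters, but do not by themselves prove that one exists.)

r = 100, b = 1300.


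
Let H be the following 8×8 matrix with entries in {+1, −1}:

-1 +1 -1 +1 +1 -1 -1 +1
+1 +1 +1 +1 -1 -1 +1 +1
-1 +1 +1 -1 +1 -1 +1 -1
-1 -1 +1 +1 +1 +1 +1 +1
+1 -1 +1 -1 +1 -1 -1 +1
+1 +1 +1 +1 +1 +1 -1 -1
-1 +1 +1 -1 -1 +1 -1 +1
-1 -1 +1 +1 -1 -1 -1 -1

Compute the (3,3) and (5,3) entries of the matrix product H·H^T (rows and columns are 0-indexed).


Row 3 of H: [-1, -1, 1, 1, 1, 1, 1, 1].
Row 5 of H: [1, 1, 1, 1, 1, 1, -1, -1].
(H·H^T)[3][3] = Σ_j H[3][j]·H[3][j] = (-1)² + (-1)² + (1)² + (1)² + (1)² + (1)² + (1)² + (1)² = 1 + 1 + 1 + 1 + 1 + 1 + 1 + 1 = 8.
(H·H^T)[5][3] = Σ_j H[5][j]·H[3][j] = (1)·(-1) + (1)·(-1) + (1)·(1) + (1)·(1) + (1)·(1) + (1)·(1) + (-1)·(1) + (-1)·(1) = -1 + -1 + 1 + 1 + 1 + 1 + -1 + -1 = 0.
So rows 5 and 3 are orthogonal; the diagonal entry equals n = 8.

(3,3) entry = 8; (5,3) entry = 0.


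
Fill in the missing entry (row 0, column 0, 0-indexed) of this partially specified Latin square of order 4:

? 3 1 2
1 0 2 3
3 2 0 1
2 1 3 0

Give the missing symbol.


Row 0 contains symbols [1, 2, 3] — missing [0].
Column 0 contains symbols [1, 2, 3] — missing [0].
The missing symbol must appear in both missing sets; intersection = [0].
Therefore the hidden value is 0.

Missing value = 0.


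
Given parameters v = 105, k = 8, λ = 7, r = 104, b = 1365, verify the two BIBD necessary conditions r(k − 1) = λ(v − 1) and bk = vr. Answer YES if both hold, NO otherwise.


Condition (i): r(k − 1) = 104·7 = 728; λ(v − 1) = 7·104 = 728. Match? YES.
Condition (ii): bk = 1365·8 = 10920; vr = 105·104 = 10920. Match? YES.
Both conditions hold? YES.

YES


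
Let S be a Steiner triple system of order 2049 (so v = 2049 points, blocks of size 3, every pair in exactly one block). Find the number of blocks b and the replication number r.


An STS(v) is a 2-(v, 3, 1) BIBD: block size k = 3, λ = 1.
Replication: r(k − 1) = λ(v − 1) ⇒ r·2 = 2049 − 1 = 2048 ⇒ r = 1024.
Block count: b = v(v − 1)/6 = 2049·2048/6 = 4196352/6 = 699392.
(Check via bk = vr: 699392·3 = 2098176 = 2049·1024 = 2098176 ✓.)

r = 1024, b = 699392.


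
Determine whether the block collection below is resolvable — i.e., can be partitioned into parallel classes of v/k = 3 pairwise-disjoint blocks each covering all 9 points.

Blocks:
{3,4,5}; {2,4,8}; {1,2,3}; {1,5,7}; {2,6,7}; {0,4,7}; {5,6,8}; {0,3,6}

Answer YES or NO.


v = 9, block size k = 3, number of blocks = 8.
For resolvability, blocks must partition into parallel classes of size v/k = 3.
Total blocks must therefore be a multiple of 3: 8 = 3·2 + 2 ⇒ not divisible ✗.
Resolvable? NO.

NO


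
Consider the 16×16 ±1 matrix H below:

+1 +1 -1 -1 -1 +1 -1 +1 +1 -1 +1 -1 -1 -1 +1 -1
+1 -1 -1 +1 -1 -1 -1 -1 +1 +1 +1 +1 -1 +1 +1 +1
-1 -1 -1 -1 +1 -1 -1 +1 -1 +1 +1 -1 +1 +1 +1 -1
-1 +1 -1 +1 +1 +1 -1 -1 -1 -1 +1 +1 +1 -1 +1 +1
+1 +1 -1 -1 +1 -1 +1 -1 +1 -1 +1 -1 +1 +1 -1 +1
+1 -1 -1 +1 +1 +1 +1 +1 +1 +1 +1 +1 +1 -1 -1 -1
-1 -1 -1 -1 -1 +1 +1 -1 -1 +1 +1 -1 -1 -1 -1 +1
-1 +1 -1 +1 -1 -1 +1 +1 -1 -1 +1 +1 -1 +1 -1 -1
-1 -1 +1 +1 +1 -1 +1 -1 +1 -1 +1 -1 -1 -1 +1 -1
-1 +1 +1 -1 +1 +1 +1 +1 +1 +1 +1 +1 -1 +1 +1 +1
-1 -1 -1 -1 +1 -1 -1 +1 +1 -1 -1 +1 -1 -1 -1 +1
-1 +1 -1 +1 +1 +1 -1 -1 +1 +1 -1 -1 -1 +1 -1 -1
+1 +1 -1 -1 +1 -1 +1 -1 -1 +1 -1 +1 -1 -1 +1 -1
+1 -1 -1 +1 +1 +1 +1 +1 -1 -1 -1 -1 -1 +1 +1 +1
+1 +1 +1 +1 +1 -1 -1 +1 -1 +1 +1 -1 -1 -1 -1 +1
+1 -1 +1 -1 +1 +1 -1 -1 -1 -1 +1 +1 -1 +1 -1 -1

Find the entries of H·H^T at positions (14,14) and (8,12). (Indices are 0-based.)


Row 8 of H: [-1, -1, 1, 1, 1, -1, 1, -1, 1, -1, 1, -1, -1, -1, 1, -1].
Row 12 of H: [1, 1, -1, -1, 1, -1, 1, -1, -1, 1, -1, 1, -1, -1, 1, -1].
Row 14 of H: [1, 1, 1, 1, 1, -1, -1, 1, -1, 1, 1, -1, -1, -1, -1, 1].
(H·H^T)[14][14] = Σ_j H[14][j]·H[14][j] = (1)² + (1)² + (1)² + (1)² + (1)² + (-1)² + (-1)² + (1)² + (-1)² + (1)² + (1)² + (-1)² + (-1)² + (-1)² + (-1)² + (1)² = 1 + 1 + 1 + 1 + 1 + 1 + 1 + 1 + 1 + 1 + 1 + 1 + 1 + 1 + 1 + 1 = 16.
(H·H^T)[8][12] = Σ_j H[8][j]·H[12][j] = (-1)·(1) + (-1)·(1) + (1)·(-1) + (1)·(-1) + (1)·(1) + (-1)·(-1) + (1)·(1) + (-1)·(-1) + (1)·(-1) + (-1)·(1) + (1)·(-1) + (-1)·(1) + (-1)·(-1) + (-1)·(-1) + (1)·(1) + (-1)·(-1) = -1 + -1 + -1 + -1 + 1 + 1 + 1 + 1 + -1 + -1 + -1 + -1 + 1 + 1 + 1 + 1 = 0.
So rows 8 and 12 are orthogonal; the diagonal entry equals n = 16.

(14,14) entry = 16; (8,12) entry = 0.


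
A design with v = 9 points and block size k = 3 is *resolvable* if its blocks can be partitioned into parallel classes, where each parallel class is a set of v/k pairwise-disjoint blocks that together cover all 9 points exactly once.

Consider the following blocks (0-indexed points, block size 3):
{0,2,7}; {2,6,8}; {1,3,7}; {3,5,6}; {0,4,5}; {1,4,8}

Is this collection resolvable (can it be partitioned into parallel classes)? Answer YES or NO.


v = 9, block size k = 3, number of blocks = 6.
For resolvability, blocks must partition into parallel classes of size v/k = 3.
Total blocks must therefore be a multiple of 3: 6 = 3·2 + 0 ⇒ divisible ✓.
Greedy packing gives 2 candidate class(es). Each should be a full parallel class (size 3, covers all 9 points).
  Class 1 (3 blocks): {0,2,7}; {3,5,6}; {1,4,8}. Points covered: [0, 1, 2, 3, 4, 5, 6, 7, 8].
  Class 2 (3 blocks): {2,6,8}; {1,3,7}; {0,4,5}. Points covered: [0, 1, 2, 3, 4, 5, 6, 7, 8].
All classes full (size 3)? YES. All classes cover every point? YES.
Resolvable? YES.

YES


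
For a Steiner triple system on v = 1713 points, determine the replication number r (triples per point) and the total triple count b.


An STS(v) is a 2-(v, 3, 1) BIBD: block size k = 3, λ = 1.
Replication: r(k − 1) = λ(v − 1) ⇒ r·2 = 1713 − 1 = 1712 ⇒ r = 856.
Block count: bk = vr ⇒ b·3 = 1713·856 = 1466328 ⇒ b = 488776.
(Check via b = v(v − 1)/6 = 1713·1712/6 = 2932656/6 = 488776.)

r = 856, b = 488776.


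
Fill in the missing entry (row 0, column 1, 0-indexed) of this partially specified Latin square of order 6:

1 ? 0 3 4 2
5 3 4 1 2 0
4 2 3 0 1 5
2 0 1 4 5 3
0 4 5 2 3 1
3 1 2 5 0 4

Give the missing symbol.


Row 0 contains symbols [0, 1, 2, 3, 4] — missing [5].
Column 1 contains symbols [0, 1, 2, 3, 4] — missing [5].
The missing symbol must appear in both missing sets; intersection = [5].
Therefore the hidden value is 5.

Missing value = 5.


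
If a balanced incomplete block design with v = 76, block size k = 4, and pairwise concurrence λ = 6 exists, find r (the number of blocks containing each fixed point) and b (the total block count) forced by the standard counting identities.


Any 2-(v, k, λ) BIBD satisfies two necessary conditions:
  (i)  Each point sits in r blocks, and counting incidences through any fixed point gives r(k − 1) = λ(v − 1), so r = λ(v − 1)/(k − 1).
  (ii) Total incidences bk = vr, so b = vr/k.
Step 1: r = λ(v − 1)/(k − 1) = 6·(76 − 1)/(4 − 1) = 6·75/3 = 450/3 = 150.
Step 2: b = vr/k = 76·150/4 = 11400/4 = 2850.
Check integrality: r = 150 ∈ Z ✓, b = 2850 ∈ Z ✓.
(These identities are necessary conditions: they determine r and b for any design with these parameters, but do not by themselves prove that one exists.)

r = 150, b = 2850.


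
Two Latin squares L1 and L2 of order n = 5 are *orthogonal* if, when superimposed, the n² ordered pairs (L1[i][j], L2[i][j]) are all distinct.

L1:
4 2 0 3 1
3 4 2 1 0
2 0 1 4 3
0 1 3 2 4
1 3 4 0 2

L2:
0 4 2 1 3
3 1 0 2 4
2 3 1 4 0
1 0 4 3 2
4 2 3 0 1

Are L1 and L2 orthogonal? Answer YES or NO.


Form the n² = 25 superimposed pairs (L1[i][j], L2[i][j]), row by row (rows and columns indexed from 0):
row 0: (4,0) (2,4) (0,2) (3,1) (1,3)
row 1: (3,3) (4,1) (2,0) (1,2) (0,4)
row 2: (2,2) (0,3) (1,1) (4,4) (3,0)
row 3: (0,1) (1,0) (3,4) (2,3) (4,2)
row 4: (1,4) (3,2) (4,3) (0,0) (2,1)
Orthogonality requires all 25 pairs distinct.
Check by first coordinate: for each symbol s of L1, list the L2 entries in the n cells where L1 = s; they must all differ.
  L1 = 0: L2 entries (in reading order) 2, 4, 3, 1, 0 — all 5 distinct ✓
  L1 = 1: L2 entries (in reading order) 3, 2, 1, 0, 4 — all 5 distinct ✓
  L1 = 2: L2 entries (in reading order) 4, 0, 2, 3, 1 — all 5 distinct ✓
  L1 = 3: L2 entries (in reading order) 1, 3, 0, 4, 2 — all 5 distinct ✓
  L1 = 4: L2 entries (in reading order) 0, 1, 4, 2, 3 — all 5 distinct ✓
Every symbol of L1 meets every symbol of L2 exactly once, so all 25 pairs are distinct (25 of 25).
Conclusion: YES.

YES


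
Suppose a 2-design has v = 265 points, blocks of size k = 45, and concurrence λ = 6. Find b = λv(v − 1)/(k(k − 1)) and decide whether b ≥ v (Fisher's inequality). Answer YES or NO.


r = λ(v − 1)/(k − 1) = 6·264/44 = 36.
b = vr/k = 265·36/45 = 212.
Fisher's inequality: b ≥ v ⇔ 212 ≥ 265? NO.

NO


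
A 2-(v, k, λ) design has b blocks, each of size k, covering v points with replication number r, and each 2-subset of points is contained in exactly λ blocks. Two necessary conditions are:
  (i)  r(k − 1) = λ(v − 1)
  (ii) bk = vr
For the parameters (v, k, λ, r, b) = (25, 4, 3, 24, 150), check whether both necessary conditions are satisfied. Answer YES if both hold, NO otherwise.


Condition (i): r(k − 1) = 24·3 = 72; λ(v − 1) = 3·24 = 72. Match? YES.
Condition (ii): bk = 150·4 = 600; vr = 25·24 = 600. Match? YES.
Both conditions hold? YES.

YES


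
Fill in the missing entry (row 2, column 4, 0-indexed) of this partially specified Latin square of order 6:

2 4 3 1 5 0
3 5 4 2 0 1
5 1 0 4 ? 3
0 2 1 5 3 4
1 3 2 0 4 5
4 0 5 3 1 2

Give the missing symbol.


Row 2 contains symbols [0, 1, 3, 4, 5] — missing [2].
Column 4 contains symbols [0, 1, 3, 4, 5] — missing [2].
The missing symbol must appear in both missing sets; intersection = [2].
Therefore the hidden value is 2.

Missing value = 2.


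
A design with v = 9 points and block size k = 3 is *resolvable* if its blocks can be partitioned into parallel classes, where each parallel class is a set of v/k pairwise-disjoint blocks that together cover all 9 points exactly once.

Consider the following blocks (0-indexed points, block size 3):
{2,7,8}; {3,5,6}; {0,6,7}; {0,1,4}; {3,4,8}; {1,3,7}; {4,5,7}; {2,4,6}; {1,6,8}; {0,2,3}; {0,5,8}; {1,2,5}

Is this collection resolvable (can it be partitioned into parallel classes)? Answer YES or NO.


v = 9, block size k = 3, number of blocks = 12.
For resolvability, blocks must partition into parallel classes of size v/k = 3.
Total blocks must therefore be a multiple of 3: 12 = 3·4 + 0 ⇒ divisible ✓.
Greedy packing gives 4 candidate class(es). Each should be a full parallel class (size 3, covers all 9 points).
  Class 1 (3 blocks): {2,7,8}; {3,5,6}; {0,1,4}. Points covered: [0, 1, 2, 3, 4, 5, 6, 7, 8].
  Class 2 (3 blocks): {0,6,7}; {3,4,8}; {1,2,5}. Points covered: [0, 1, 2, 3, 4, 5, 6, 7, 8].
  Class 3 (3 blocks): {1,3,7}; {2,4,6}; {0,5,8}. Points covered: [0, 1, 2, 3, 4, 5, 6, 7, 8].
  Class 4 (3 blocks): {4,5,7}; {1,6,8}; {0,2,3}. Points covered: [0, 1, 2, 3, 4, 5, 6, 7, 8].
All classes full (size 3)? YES. All classes cover every point? YES.
Resolvable? YES.

YES


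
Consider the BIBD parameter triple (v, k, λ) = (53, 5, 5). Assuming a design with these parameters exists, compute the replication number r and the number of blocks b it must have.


Any 2-(v, k, λ) BIBD satisfies two necessary conditions:
  (i)  Each point sits in r blocks, and counting incidences through any fixed point gives r(k − 1) = λ(v − 1), so r = λ(v − 1)/(k − 1).
  (ii) Total incidences bk = vr, so b = vr/k.
Step 1: r = λ(v − 1)/(k − 1) = 5·(53 − 1)/(5 − 1) = 5·52/4 = 260/4 = 65.
Step 2: b = vr/k = 53·65/5 = 3445/5 = 689.
Check integrality: r = 65 ∈ Z ✓, b = 689 ∈ Z ✓.
(These identities are necessary conditions: they determine r and b for any design with these parameters, but do not by themselves prove that one exists.)

r = 65, b = 689.


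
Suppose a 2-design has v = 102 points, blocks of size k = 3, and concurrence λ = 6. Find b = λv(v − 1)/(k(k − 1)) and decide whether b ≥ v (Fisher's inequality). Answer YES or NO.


b = λv(v − 1)/(k(k − 1)) = 6·102·101/(3·2) = 61812/6 = 10302.
Compare with v = 102: b ≥ v, so Fisher's inequality holds.

YES


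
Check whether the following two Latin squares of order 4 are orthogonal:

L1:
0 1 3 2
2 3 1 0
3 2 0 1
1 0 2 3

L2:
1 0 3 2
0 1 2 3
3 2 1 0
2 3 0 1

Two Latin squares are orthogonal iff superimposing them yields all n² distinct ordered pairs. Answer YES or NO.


Form the n² = 16 superimposed pairs (L1[i][j], L2[i][j]), row by row (rows and columns indexed from 0):
row 0: (0,1) (1,0) (3,3) (2,2)
row 1: (2,0) (3,1) (1,2) (0,3)
row 2: (3,3) (2,2) (0,1) (1,0)
row 3: (1,2) (0,3) (2,0) (3,1)
Orthogonality requires all 16 pairs distinct.
But the pair (3,3) repeats: cell (0,2) has L1 = 3, L2 = 3, and cell (2,0) has L1 = 3, L2 = 3.
A repeated pair means some other pair never occurs (only 8 distinct pairs out of 16), so the squares are not orthogonal.
Conclusion: NO.

NO


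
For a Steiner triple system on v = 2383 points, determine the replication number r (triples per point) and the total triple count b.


An STS(v) is a 2-(v, 3, 1) BIBD: block size k = 3, λ = 1.
Replication: r(k − 1) = λ(v − 1) ⇒ r·2 = 2383 − 1 = 2382 ⇒ r = 1191.
Block count: b = v(v − 1)/6 = 2383·2382/6 = 5676306/6 = 946051.
(Check via bk = vr: 946051·3 = 2838153 = 2383·1191 = 2838153 ✓.)

r = 1191, b = 946051.


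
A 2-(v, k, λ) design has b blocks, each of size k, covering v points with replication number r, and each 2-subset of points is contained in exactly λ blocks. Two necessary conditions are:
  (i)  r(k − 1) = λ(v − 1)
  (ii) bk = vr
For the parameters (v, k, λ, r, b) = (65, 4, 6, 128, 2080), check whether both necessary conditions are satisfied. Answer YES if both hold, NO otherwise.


Condition (i): r(k − 1) = 128·3 = 384; λ(v − 1) = 6·64 = 384. Match? YES.
Condition (ii): bk = 2080·4 = 8320; vr = 65·128 = 8320. Match? YES.
Both conditions hold? YES.

YES


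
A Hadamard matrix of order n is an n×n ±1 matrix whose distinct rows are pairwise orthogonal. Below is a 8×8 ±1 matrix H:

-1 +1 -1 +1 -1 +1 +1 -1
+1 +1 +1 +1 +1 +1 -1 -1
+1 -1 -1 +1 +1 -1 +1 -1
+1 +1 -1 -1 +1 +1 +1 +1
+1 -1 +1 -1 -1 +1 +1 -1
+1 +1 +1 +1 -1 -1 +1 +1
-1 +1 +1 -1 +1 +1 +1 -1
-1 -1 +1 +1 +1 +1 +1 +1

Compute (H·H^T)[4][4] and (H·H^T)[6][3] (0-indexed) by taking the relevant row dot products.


Row 3 of H: [1, 1, -1, -1, 1, 1, 1, 1].
Row 4 of H: [1, -1, 1, -1, -1, 1, 1, -1].
Row 6 of H: [-1, 1, 1, -1, 1, 1, 1, -1].
(H·H^T)[4][4] = Σ_j H[4][j]·H[4][j] = (1)² + (-1)² + (1)² + (-1)² + (-1)² + (1)² + (1)² + (-1)² = 1 + 1 + 1 + 1 + 1 + 1 + 1 + 1 = 8.
(H·H^T)[6][3] = Σ_j H[6][j]·H[3][j] = (-1)·(1) + (1)·(1) + (1)·(-1) + (-1)·(-1) + (1)·(1) + (1)·(1) + (1)·(1) + (-1)·(1) = -1 + 1 + -1 + 1 + 1 + 1 + 1 + -1 = 2.
Rows 6 and 3 are not orthogonal (dot product = 2 ≠ 0), so H is not a Hadamard matrix.

(4,4) entry = 8; (6,3) entry = 2.


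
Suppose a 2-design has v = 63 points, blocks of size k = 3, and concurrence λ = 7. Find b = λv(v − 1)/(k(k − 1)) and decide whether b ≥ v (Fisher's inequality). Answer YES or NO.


r = λ(v − 1)/(k − 1) = 7·62/2 = 217.
b = vr/k = 63·217/3 = 4557.
Fisher's inequality: b ≥ v ⇔ 4557 ≥ 63? YES.

YES


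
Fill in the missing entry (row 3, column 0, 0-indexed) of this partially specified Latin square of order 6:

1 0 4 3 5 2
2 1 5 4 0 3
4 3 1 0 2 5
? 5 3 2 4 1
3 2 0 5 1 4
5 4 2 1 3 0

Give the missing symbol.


Row 3 contains symbols [1, 2, 3, 4, 5] — missing [0].
Column 0 contains symbols [1, 2, 3, 4, 5] — missing [0].
The missing symbol must appear in both missing sets; intersection = [0].
Therefore the hidden value is 0.

Missing value = 0.


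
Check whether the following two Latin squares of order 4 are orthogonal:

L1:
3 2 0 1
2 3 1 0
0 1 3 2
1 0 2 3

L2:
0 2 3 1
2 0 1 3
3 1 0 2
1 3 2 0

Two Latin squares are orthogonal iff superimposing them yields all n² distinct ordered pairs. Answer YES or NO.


Form the n² = 16 superimposed pairs (L1[i][j], L2[i][j]), row by row (rows and columns indexed from 0):
row 0: (3,0) (2,2) (0,3) (1,1)
row 1: (2,2) (3,0) (1,1) (0,3)
row 2: (0,3) (1,1) (3,0) (2,2)
row 3: (1,1) (0,3) (2,2) (3,0)
Orthogonality requires all 16 pairs distinct.
But the pair (2,2) repeats: cell (0,1) has L1 = 2, L2 = 2, and cell (1,0) has L1 = 2, L2 = 2.
A repeated pair means some other pair never occurs (only 4 distinct pairs out of 16), so the squares are not orthogonal.
Conclusion: NO.

NO


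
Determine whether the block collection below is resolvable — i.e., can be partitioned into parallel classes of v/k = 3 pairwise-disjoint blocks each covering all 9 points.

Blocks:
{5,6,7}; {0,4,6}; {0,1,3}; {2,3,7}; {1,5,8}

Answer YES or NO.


v = 9, block size k = 3, number of blocks = 5.
For resolvability, blocks must partition into parallel classes of size v/k = 3.
Total blocks must therefore be a multiple of 3: 5 = 3·1 + 2 ⇒ not divisible ✗.
Resolvable? NO.

NO


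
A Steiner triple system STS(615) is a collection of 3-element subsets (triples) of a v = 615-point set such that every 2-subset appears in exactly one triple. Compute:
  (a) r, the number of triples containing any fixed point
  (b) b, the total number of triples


An STS(v) is a 2-(v, 3, 1) BIBD: block size k = 3, λ = 1.
Replication: r(k − 1) = λ(v − 1) ⇒ r·2 = 615 − 1 = 614 ⇒ r = 307.
Block count: b = v(v − 1)/6 = 615·614/6 = 377610/6 = 62935.
(Check via bk = vr: 62935·3 = 188805 = 615·307 = 188805 ✓.)

r = 307, b = 62935.


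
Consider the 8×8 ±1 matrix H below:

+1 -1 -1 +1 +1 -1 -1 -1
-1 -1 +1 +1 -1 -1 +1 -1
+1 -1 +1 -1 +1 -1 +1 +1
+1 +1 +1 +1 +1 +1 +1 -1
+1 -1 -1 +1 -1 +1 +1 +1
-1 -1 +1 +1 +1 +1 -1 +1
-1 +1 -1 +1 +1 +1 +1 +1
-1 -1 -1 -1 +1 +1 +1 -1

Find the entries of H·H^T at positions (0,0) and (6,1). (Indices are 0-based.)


Row 0 of H: [1, -1, -1, 1, 1, -1, -1, -1].
Row 1 of H: [-1, -1, 1, 1, -1, -1, 1, -1].
Row 6 of H: [-1, 1, -1, 1, 1, 1, 1, 1].
(H·H^T)[0][0] = Σ_j H[0][j]·H[0][j] = (1)² + (-1)² + (-1)² + (1)² + (1)² + (-1)² + (-1)² + (-1)² = 1 + 1 + 1 + 1 + 1 + 1 + 1 + 1 = 8.
(H·H^T)[6][1] = Σ_j H[6][j]·H[1][j] = (-1)·(-1) + (1)·(-1) + (-1)·(1) + (1)·(1) + (1)·(-1) + (1)·(-1) + (1)·(1) + (1)·(-1) = 1 + -1 + -1 + 1 + -1 + -1 + 1 + -1 = -2.
Rows 6 and 1 are not orthogonal (dot product = -2 ≠ 0), so H is not a Hadamard matrix.

(0,0) entry = 8; (6,1) entry = -2.


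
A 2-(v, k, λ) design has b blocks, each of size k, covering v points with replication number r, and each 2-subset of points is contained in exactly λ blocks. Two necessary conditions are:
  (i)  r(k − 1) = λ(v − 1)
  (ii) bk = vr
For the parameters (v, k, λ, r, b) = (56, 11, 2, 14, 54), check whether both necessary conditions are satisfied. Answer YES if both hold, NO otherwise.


Condition (i): r(k − 1) = 14·10 = 140; λ(v − 1) = 2·55 = 110. Match? NO.
Condition (ii): bk = 54·11 = 594; vr = 56·14 = 784. Match? NO.
Both conditions hold? NO.

NO
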